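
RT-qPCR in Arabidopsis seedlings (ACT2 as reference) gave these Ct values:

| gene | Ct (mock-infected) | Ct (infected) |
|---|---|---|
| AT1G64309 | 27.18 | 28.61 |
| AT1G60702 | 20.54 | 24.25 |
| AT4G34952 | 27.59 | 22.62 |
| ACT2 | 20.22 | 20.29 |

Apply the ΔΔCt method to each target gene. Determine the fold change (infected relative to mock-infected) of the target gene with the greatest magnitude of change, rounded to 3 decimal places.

32.900

AT1G64309: ΔΔCt = (28.61−20.29) − (27.18−20.22) = 8.32 − 6.96 = 1.36; fold change = 2^-1.36 = 0.390
AT1G60702: ΔΔCt = (24.25−20.29) − (20.54−20.22) = 3.96 − 0.32 = 3.64; fold change = 2^-3.64 = 0.080
AT4G34952: ΔΔCt = (22.62−20.29) − (27.59−20.22) = 2.33 − 7.37 = -5.04; fold change = 2^5.04 = 32.900
AT4G34952 has the largest |ΔΔCt| = 5.04.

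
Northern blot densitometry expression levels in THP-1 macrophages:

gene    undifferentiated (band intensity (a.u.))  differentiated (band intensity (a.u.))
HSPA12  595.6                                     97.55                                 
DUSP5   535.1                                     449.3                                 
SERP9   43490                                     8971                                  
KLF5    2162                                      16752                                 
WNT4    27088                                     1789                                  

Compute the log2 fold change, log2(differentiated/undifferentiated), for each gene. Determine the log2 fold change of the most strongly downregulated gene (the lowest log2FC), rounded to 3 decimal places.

log2(97.55/595.6) = -2.610  (HSPA12)
log2(449.3/535.1) = -0.252  (DUSP5)
log2(8971/43490) = -2.277  (SERP9)
log2(16752/2162) = 2.954  (KLF5)
log2(1789/27088) = -3.920  (WNT4)
WNT4 is most strongly downregulated.

-3.920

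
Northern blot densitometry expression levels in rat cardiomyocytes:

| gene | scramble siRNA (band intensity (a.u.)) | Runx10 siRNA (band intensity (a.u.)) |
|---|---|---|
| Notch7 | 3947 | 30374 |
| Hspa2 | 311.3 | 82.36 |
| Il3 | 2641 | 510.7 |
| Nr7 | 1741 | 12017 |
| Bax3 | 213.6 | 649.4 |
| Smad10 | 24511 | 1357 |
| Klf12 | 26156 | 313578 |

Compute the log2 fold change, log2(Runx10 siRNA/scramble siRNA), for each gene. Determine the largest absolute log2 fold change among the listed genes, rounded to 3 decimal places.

log2(30374/3947) = 2.944  (Notch7)
log2(82.36/311.3) = -1.918  (Hspa2)
log2(510.7/2641) = -2.371  (Il3)
log2(12017/1741) = 2.787  (Nr7)
log2(649.4/213.6) = 1.604  (Bax3)
log2(1357/24511) = -4.175  (Smad10)
log2(313578/26156) = 3.584  (Klf12)
The largest magnitude belongs to Smad10.

4.175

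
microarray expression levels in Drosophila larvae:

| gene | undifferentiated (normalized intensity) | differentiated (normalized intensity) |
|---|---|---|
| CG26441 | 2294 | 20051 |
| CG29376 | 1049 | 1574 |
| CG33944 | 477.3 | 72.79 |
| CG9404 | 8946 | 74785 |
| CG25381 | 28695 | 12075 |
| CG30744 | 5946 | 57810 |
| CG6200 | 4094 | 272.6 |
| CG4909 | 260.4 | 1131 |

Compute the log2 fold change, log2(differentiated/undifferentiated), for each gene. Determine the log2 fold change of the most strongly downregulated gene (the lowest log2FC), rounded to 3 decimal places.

-3.909

log2(20051/2294) = 3.128  (CG26441)
log2(1574/1049) = 0.585  (CG29376)
log2(72.79/477.3) = -2.713  (CG33944)
log2(74785/8946) = 3.063  (CG9404)
log2(12075/28695) = -1.249  (CG25381)
log2(57810/5946) = 3.281  (CG30744)
log2(272.6/4094) = -3.909  (CG6200)
log2(1131/260.4) = 2.119  (CG4909)
CG6200 is most strongly downregulated.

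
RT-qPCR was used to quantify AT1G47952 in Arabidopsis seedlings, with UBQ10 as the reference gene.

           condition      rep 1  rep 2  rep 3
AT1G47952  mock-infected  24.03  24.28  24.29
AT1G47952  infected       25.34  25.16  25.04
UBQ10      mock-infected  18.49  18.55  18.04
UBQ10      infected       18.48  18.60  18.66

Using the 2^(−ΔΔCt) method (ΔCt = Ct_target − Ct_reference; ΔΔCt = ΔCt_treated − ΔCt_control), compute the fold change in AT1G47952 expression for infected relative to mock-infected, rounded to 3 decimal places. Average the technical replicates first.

Mean Ct: AT1G47952 mock-infected 24.200; AT1G47952 infected 25.180; UBQ10 mock-infected 18.360; UBQ10 infected 18.580
ΔCt(mock-infected) = 24.200 − 18.360 = 5.840
ΔCt(infected) = 25.180 − 18.580 = 6.600
ΔΔCt = 6.600 − 5.840 = 0.760
Fold change = 2^(−0.760) = 0.5905

0.590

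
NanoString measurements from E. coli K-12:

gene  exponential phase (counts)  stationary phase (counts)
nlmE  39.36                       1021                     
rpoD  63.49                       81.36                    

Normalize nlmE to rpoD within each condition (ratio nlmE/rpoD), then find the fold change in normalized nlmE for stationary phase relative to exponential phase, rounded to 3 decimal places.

20.243

nlmE/rpoD (exponential phase) = 39.36 / 63.49 = 0.61994
nlmE/rpoD (stationary phase) = 1021 / 81.36 = 12.549
Fold change = 12.549 / 0.61994 = 20.2425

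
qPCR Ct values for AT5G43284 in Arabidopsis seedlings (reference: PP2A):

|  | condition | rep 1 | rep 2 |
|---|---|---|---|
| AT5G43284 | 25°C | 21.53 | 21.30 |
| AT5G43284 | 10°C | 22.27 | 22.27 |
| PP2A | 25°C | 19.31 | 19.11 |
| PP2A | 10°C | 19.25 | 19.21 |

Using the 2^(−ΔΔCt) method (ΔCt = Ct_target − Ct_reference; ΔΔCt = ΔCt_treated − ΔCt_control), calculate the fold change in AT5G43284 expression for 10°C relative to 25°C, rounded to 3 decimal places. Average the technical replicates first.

0.561

Mean Ct: AT5G43284 25°C 21.415; AT5G43284 10°C 22.270; PP2A 25°C 19.210; PP2A 10°C 19.230
ΔCt(25°C) = 21.415 − 19.210 = 2.205
ΔCt(10°C) = 22.270 − 19.230 = 3.040
ΔΔCt = 3.040 − 2.205 = 0.835
Fold change = 2^(−0.835) = 0.5606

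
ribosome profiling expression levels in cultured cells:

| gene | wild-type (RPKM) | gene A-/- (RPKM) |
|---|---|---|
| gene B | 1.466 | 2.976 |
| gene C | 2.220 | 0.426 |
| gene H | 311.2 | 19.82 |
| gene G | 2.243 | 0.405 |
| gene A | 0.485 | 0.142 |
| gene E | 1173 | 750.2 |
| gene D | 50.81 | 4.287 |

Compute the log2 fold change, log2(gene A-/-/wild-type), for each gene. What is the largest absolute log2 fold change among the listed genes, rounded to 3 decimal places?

3.973

log2(2.976/1.466) = 1.021  (gene B)
log2(0.426/2.220) = -2.382  (gene C)
log2(19.82/311.2) = -3.973  (gene H)
log2(0.405/2.243) = -2.469  (gene G)
log2(0.142/0.485) = -1.772  (gene A)
log2(750.2/1173) = -0.645  (gene E)
log2(4.287/50.81) = -3.567  (gene D)
The largest magnitude belongs to gene H.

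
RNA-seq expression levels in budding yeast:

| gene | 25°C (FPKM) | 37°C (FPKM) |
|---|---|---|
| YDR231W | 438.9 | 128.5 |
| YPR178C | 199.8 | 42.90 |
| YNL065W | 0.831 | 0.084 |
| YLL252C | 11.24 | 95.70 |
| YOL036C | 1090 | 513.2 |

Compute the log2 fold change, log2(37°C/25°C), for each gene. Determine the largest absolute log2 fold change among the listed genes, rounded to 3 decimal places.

3.306

log2(128.5/438.9) = -1.772  (YDR231W)
log2(42.90/199.8) = -2.220  (YPR178C)
log2(0.084/0.831) = -3.306  (YNL065W)
log2(95.70/11.24) = 3.090  (YLL252C)
log2(513.2/1090) = -1.087  (YOL036C)
The largest magnitude belongs to YNL065W.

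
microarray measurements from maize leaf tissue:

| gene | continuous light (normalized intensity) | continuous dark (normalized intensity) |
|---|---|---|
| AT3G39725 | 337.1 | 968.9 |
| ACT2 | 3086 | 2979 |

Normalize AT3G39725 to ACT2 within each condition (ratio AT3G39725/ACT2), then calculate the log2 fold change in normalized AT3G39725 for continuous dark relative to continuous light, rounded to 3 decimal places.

1.574

AT3G39725/ACT2 (continuous light) = 337.1 / 3086 = 0.10924
AT3G39725/ACT2 (continuous dark) = 968.9 / 2979 = 0.32524
Fold change = 0.32524 / 0.10924 = 2.9775
log2(2.9775) = 1.5741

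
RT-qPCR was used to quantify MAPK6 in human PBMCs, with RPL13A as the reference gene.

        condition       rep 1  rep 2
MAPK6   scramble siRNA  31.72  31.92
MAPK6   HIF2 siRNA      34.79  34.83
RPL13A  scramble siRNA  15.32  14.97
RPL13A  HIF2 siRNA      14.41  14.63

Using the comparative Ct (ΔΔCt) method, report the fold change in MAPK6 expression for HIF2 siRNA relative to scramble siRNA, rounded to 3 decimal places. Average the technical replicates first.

Mean Ct: MAPK6 scramble siRNA 31.820; MAPK6 HIF2 siRNA 34.810; RPL13A scramble siRNA 15.145; RPL13A HIF2 siRNA 14.520
ΔCt(scramble siRNA) = 31.820 − 15.145 = 16.675
ΔCt(HIF2 siRNA) = 34.810 − 14.520 = 20.290
ΔΔCt = 20.290 − 16.675 = 3.615
Fold change = 2^(−3.615) = 0.0816

0.082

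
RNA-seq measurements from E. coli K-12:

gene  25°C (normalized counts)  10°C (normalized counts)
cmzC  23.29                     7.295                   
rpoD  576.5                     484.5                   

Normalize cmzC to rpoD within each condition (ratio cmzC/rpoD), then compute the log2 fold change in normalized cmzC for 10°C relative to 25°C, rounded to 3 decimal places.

-1.424

cmzC/rpoD (25°C) = 23.29 / 576.5 = 0.040399
cmzC/rpoD (10°C) = 7.295 / 484.5 = 0.015057
Fold change = 0.015057 / 0.040399 = 0.3727
log2(0.3727) = -1.4239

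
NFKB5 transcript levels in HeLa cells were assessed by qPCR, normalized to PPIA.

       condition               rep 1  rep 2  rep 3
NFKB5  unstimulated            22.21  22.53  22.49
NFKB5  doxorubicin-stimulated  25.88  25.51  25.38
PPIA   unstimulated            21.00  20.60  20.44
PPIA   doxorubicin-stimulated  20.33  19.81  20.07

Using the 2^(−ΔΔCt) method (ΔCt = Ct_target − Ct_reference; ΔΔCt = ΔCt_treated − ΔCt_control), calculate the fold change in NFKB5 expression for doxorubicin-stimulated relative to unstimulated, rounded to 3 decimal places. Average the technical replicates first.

0.072

Mean Ct: NFKB5 unstimulated 22.410; NFKB5 doxorubicin-stimulated 25.590; PPIA unstimulated 20.680; PPIA doxorubicin-stimulated 20.070
ΔCt(unstimulated) = 22.410 − 20.680 = 1.730
ΔCt(doxorubicin-stimulated) = 25.590 − 20.070 = 5.520
ΔΔCt = 5.520 − 1.730 = 3.790
Fold change = 2^(−3.790) = 0.0723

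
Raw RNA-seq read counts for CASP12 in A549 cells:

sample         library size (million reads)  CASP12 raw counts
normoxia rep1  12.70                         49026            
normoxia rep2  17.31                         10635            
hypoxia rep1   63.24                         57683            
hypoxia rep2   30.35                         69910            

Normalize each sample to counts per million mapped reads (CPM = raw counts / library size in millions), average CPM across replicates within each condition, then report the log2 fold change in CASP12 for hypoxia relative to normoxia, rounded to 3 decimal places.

-0.477

CPM(normoxia rep1) = 49026 / 12.70 = 3860.3150
CPM(normoxia rep2) = 10635 / 17.31 = 614.3847
CPM(hypoxia rep1) = 57683 / 63.24 = 912.1284
CPM(hypoxia rep2) = 69910 / 30.35 = 2303.4596
mean CPM(normoxia) = 2237.3499; mean CPM(hypoxia) = 1607.7940
Fold change = 1607.7940 / 2237.3499 = 0.71862
log2(0.71862) = -0.4767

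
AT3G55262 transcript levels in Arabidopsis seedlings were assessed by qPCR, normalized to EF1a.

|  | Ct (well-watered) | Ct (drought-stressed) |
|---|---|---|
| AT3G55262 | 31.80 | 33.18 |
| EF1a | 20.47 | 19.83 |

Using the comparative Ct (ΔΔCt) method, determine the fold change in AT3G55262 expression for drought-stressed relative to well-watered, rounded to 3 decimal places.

0.247

ΔCt(well-watered) = 31.800 − 20.470 = 11.330
ΔCt(drought-stressed) = 33.180 − 19.830 = 13.350
ΔΔCt = 13.350 − 11.330 = 2.020
Fold change = 2^(−2.020) = 0.2466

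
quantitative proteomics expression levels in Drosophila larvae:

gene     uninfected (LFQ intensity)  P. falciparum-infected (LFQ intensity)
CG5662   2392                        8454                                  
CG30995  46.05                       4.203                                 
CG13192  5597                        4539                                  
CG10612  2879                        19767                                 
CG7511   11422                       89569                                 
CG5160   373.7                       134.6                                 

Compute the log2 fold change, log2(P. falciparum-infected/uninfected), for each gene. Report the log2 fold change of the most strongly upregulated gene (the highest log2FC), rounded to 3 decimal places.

2.971

log2(8454/2392) = 1.821  (CG5662)
log2(4.203/46.05) = -3.454  (CG30995)
log2(4539/5597) = -0.302  (CG13192)
log2(19767/2879) = 2.779  (CG10612)
log2(89569/11422) = 2.971  (CG7511)
log2(134.6/373.7) = -1.473  (CG5160)
CG7511 is most strongly upregulated.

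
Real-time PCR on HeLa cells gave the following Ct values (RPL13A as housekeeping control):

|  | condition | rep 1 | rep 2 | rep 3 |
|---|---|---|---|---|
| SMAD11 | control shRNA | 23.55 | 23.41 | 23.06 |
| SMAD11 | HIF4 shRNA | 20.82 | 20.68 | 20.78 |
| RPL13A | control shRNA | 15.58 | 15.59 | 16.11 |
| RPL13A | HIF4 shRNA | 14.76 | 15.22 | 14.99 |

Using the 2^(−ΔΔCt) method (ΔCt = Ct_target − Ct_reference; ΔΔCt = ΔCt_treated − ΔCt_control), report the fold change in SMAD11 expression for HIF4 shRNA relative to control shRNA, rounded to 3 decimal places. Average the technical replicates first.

3.506

Mean Ct: SMAD11 control shRNA 23.340; SMAD11 HIF4 shRNA 20.760; RPL13A control shRNA 15.760; RPL13A HIF4 shRNA 14.990
ΔCt(control shRNA) = 23.340 − 15.760 = 7.580
ΔCt(HIF4 shRNA) = 20.760 − 14.990 = 5.770
ΔΔCt = 5.770 − 7.580 = -1.810
Fold change = 2^(−(-1.810)) = 2^1.810 = 3.5064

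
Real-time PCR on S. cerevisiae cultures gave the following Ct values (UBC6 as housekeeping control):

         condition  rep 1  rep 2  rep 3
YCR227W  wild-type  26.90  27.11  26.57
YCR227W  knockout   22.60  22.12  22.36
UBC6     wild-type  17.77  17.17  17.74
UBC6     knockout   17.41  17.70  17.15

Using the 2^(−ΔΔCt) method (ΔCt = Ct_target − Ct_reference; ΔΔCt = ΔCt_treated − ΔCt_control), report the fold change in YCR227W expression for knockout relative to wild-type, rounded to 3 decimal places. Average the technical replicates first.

Mean Ct: YCR227W wild-type 26.860; YCR227W knockout 22.360; UBC6 wild-type 17.560; UBC6 knockout 17.420
ΔCt(wild-type) = 26.860 − 17.560 = 9.300
ΔCt(knockout) = 22.360 − 17.420 = 4.940
ΔΔCt = 4.940 − 9.300 = -4.360
Fold change = 2^(−(-4.360)) = 2^4.360 = 20.5348

20.535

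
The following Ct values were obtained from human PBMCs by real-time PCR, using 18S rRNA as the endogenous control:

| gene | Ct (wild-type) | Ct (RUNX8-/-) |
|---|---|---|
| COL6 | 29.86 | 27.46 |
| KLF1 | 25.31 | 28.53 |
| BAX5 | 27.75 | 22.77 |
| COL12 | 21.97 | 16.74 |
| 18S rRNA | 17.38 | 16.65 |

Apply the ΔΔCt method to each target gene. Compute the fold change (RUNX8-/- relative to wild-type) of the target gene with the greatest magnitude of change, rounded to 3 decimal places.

COL6: ΔΔCt = (27.46−16.65) − (29.86−17.38) = 10.81 − 12.48 = -1.67; fold change = 2^1.67 = 3.182
KLF1: ΔΔCt = (28.53−16.65) − (25.31−17.38) = 11.88 − 7.93 = 3.95; fold change = 2^-3.95 = 0.065
BAX5: ΔΔCt = (22.77−16.65) − (27.75−17.38) = 6.12 − 10.37 = -4.25; fold change = 2^4.25 = 19.027
COL12: ΔΔCt = (16.74−16.65) − (21.97−17.38) = 0.09 − 4.59 = -4.50; fold change = 2^4.50 = 22.627
COL12 has the largest |ΔΔCt| = 4.50.

22.627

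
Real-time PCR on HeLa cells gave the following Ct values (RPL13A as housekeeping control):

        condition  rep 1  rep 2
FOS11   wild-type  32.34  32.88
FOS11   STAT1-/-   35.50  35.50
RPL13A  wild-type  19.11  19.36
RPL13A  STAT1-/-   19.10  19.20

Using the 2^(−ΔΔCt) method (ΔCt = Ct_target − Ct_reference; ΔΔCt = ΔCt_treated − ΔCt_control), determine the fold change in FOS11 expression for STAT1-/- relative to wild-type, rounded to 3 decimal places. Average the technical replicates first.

Mean Ct: FOS11 wild-type 32.610; FOS11 STAT1-/- 35.500; RPL13A wild-type 19.235; RPL13A STAT1-/- 19.150
ΔCt(wild-type) = 32.610 − 19.235 = 13.375
ΔCt(STAT1-/-) = 35.500 − 19.150 = 16.350
ΔΔCt = 16.350 − 13.375 = 2.975
Fold change = 2^(−2.975) = 0.1272

0.127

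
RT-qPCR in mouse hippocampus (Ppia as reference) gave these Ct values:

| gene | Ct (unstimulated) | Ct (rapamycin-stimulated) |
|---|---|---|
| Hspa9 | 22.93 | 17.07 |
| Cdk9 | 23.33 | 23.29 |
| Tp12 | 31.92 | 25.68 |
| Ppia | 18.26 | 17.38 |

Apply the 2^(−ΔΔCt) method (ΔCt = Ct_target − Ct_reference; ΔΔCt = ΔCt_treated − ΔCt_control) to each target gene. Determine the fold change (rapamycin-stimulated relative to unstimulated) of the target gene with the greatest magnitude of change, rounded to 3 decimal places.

41.070

Hspa9: ΔΔCt = (17.07−17.38) − (22.93−18.26) = -0.31 − 4.67 = -4.98; fold change = 2^4.98 = 31.559
Cdk9: ΔΔCt = (23.29−17.38) − (23.33−18.26) = 5.91 − 5.07 = 0.84; fold change = 2^-0.84 = 0.559
Tp12: ΔΔCt = (25.68−17.38) − (31.92−18.26) = 8.30 − 13.66 = -5.36; fold change = 2^5.36 = 41.070
Tp12 has the largest |ΔΔCt| = 5.36.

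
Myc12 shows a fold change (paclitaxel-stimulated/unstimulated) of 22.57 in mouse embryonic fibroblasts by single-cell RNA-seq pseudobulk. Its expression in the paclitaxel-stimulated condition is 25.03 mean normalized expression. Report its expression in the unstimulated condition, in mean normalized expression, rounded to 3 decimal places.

1.109

unstimulated expression = 25.03 / 22.57 = 1.109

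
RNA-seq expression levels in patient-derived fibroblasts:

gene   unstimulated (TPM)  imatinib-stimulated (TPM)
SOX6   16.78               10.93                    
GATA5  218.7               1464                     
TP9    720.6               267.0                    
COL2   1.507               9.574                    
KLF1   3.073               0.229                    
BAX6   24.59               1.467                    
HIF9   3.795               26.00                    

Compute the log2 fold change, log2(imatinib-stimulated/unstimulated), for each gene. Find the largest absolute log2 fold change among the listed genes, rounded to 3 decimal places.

4.067

log2(10.93/16.78) = -0.618  (SOX6)
log2(1464/218.7) = 2.743  (GATA5)
log2(267.0/720.6) = -1.432  (TP9)
log2(9.574/1.507) = 2.667  (COL2)
log2(0.229/3.073) = -3.746  (KLF1)
log2(1.467/24.59) = -4.067  (BAX6)
log2(26.00/3.795) = 2.776  (HIF9)
The largest magnitude belongs to BAX6.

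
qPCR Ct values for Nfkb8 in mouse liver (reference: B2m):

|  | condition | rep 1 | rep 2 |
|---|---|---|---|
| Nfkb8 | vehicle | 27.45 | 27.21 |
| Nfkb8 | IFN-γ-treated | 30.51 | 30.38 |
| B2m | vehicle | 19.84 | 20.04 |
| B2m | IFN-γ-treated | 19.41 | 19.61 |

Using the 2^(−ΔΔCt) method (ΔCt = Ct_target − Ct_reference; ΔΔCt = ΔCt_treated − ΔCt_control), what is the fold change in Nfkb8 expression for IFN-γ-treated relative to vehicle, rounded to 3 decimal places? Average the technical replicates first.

Mean Ct: Nfkb8 vehicle 27.330; Nfkb8 IFN-γ-treated 30.445; B2m vehicle 19.940; B2m IFN-γ-treated 19.510
ΔCt(vehicle) = 27.330 − 19.940 = 7.390
ΔCt(IFN-γ-treated) = 30.445 − 19.510 = 10.935
ΔΔCt = 10.935 − 7.390 = 3.545
Fold change = 2^(−3.545) = 0.0857

0.086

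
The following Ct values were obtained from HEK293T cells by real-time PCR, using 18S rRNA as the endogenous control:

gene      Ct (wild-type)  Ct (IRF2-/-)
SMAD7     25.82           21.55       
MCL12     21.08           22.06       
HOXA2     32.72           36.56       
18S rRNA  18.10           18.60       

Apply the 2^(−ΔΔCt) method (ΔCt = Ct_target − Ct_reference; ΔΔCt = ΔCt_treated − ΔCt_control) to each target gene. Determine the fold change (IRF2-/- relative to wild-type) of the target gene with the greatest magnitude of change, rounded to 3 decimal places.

27.284

SMAD7: ΔΔCt = (21.55−18.60) − (25.82−18.10) = 2.95 − 7.72 = -4.77; fold change = 2^4.77 = 27.284
MCL12: ΔΔCt = (22.06−18.60) − (21.08−18.10) = 3.46 − 2.98 = 0.48; fold change = 2^-0.48 = 0.717
HOXA2: ΔΔCt = (36.56−18.60) − (32.72−18.10) = 17.96 − 14.62 = 3.34; fold change = 2^-3.34 = 0.099
SMAD7 has the largest |ΔΔCt| = 4.77.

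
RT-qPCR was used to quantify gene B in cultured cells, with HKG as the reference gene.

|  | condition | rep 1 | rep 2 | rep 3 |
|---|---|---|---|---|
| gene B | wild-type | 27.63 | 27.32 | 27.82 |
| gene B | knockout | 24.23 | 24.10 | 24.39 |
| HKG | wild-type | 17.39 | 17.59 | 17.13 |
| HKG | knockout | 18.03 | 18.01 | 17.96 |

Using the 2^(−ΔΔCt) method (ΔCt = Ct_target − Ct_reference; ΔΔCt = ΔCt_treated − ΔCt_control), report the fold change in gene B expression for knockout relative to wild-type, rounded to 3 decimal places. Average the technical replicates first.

Mean Ct: gene B wild-type 27.590; gene B knockout 24.240; HKG wild-type 17.370; HKG knockout 18.000
ΔCt(wild-type) = 27.590 − 17.370 = 10.220
ΔCt(knockout) = 24.240 − 18.000 = 6.240
ΔΔCt = 6.240 − 10.220 = -3.980
Fold change = 2^(−(-3.980)) = 2^3.980 = 15.7797

15.780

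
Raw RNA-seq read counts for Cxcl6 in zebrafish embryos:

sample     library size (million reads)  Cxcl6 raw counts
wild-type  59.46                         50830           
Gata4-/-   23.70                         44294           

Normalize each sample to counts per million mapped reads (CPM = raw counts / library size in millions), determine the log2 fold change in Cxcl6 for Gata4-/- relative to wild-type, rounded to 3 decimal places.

CPM(wild-type) = 50830 / 59.46 = 854.8604
CPM(Gata4-/-) = 44294 / 23.70 = 1868.9451
Fold change = 1868.9451 / 854.8604 = 2.18626
log2(2.18626) = 1.1285

1.128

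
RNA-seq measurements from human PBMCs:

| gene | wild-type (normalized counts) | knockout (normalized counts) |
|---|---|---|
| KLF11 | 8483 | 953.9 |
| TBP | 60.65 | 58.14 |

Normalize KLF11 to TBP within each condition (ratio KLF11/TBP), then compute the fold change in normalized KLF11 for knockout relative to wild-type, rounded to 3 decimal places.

0.117

KLF11/TBP (wild-type) = 8483 / 60.65 = 139.87
KLF11/TBP (knockout) = 953.9 / 58.14 = 16.407
Fold change = 16.407 / 139.87 = 0.1173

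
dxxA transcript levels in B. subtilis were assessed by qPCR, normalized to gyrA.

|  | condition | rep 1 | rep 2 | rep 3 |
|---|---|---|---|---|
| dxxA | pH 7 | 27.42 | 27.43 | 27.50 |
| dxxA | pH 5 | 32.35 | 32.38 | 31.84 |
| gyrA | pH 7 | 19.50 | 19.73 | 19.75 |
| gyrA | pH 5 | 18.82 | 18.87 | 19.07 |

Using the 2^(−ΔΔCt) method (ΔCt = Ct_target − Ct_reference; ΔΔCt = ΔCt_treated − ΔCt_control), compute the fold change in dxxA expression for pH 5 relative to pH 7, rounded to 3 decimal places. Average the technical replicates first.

Mean Ct: dxxA pH 7 27.450; dxxA pH 5 32.190; gyrA pH 7 19.660; gyrA pH 5 18.920
ΔCt(pH 7) = 27.450 − 19.660 = 7.790
ΔCt(pH 5) = 32.190 − 18.920 = 13.270
ΔΔCt = 13.270 − 7.790 = 5.480
Fold change = 2^(−5.480) = 0.0224

0.022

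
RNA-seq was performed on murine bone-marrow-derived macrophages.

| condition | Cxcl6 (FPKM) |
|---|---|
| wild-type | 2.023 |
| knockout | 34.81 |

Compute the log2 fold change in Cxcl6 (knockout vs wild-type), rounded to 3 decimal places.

Fold change = 34.81 / 2.023 = 17.2071
log2(17.2071) = 4.1049

4.105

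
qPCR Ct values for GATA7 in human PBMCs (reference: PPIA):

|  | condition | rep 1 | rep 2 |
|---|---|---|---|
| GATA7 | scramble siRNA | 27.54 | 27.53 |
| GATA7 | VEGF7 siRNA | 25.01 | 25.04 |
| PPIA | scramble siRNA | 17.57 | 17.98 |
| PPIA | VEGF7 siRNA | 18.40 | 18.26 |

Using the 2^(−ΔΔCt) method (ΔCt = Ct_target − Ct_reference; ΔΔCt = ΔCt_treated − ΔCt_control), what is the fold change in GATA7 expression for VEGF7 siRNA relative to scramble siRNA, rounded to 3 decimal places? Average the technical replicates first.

8.369

Mean Ct: GATA7 scramble siRNA 27.535; GATA7 VEGF7 siRNA 25.025; PPIA scramble siRNA 17.775; PPIA VEGF7 siRNA 18.330
ΔCt(scramble siRNA) = 27.535 − 17.775 = 9.760
ΔCt(VEGF7 siRNA) = 25.025 − 18.330 = 6.695
ΔΔCt = 6.695 − 9.760 = -3.065
Fold change = 2^(−(-3.065)) = 2^3.065 = 8.3687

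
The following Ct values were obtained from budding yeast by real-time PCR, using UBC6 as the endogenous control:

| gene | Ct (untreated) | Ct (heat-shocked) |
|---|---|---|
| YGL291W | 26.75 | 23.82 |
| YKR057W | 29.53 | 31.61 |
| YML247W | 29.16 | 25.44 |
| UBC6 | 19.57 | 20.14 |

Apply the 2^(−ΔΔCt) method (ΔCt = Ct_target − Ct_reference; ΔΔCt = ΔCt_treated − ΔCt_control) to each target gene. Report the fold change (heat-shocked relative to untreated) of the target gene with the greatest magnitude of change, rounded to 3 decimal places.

YGL291W: ΔΔCt = (23.82−20.14) − (26.75−19.57) = 3.68 − 7.18 = -3.50; fold change = 2^3.50 = 11.314
YKR057W: ΔΔCt = (31.61−20.14) − (29.53−19.57) = 11.47 − 9.96 = 1.51; fold change = 2^-1.51 = 0.351
YML247W: ΔΔCt = (25.44−20.14) − (29.16−19.57) = 5.30 − 9.59 = -4.29; fold change = 2^4.29 = 19.562
YML247W has the largest |ΔΔCt| = 4.29.

19.562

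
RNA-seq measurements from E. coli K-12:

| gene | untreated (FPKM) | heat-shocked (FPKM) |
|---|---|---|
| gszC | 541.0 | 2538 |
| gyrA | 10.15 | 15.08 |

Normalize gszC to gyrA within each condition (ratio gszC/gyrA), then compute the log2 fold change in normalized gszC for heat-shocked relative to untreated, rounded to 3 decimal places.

gszC/gyrA (untreated) = 541.0 / 10.15 = 53.3
gszC/gyrA (heat-shocked) = 2538 / 15.08 = 168.3
Fold change = 168.3 / 53.3 = 3.1576
log2(3.1576) = 1.6588

1.659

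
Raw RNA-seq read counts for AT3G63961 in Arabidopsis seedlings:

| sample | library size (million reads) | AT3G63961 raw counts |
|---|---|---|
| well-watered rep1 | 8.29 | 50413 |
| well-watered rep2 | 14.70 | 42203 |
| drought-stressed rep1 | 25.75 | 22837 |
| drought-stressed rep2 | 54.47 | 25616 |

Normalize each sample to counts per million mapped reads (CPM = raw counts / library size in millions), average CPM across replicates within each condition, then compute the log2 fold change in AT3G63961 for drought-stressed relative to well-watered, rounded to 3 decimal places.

-2.722

CPM(well-watered rep1) = 50413 / 8.29 = 6081.1821
CPM(well-watered rep2) = 42203 / 14.70 = 2870.9524
CPM(drought-stressed rep1) = 22837 / 25.75 = 886.8738
CPM(drought-stressed rep2) = 25616 / 54.47 = 470.2772
mean CPM(well-watered) = 4476.0673; mean CPM(drought-stressed) = 678.5755
Fold change = 678.5755 / 4476.0673 = 0.15160
log2(0.15160) = -2.7217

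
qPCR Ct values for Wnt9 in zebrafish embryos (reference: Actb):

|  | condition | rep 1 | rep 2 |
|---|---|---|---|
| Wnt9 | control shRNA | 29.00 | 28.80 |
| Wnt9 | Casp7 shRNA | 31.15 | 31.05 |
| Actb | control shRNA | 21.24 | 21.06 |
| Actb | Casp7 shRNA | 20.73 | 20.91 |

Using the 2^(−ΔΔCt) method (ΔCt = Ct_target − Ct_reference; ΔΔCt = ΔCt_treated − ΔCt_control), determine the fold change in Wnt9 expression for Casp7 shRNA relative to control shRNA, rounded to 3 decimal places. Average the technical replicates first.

0.173

Mean Ct: Wnt9 control shRNA 28.900; Wnt9 Casp7 shRNA 31.100; Actb control shRNA 21.150; Actb Casp7 shRNA 20.820
ΔCt(control shRNA) = 28.900 − 21.150 = 7.750
ΔCt(Casp7 shRNA) = 31.100 − 20.820 = 10.280
ΔΔCt = 10.280 − 7.750 = 2.530
Fold change = 2^(−2.530) = 0.1731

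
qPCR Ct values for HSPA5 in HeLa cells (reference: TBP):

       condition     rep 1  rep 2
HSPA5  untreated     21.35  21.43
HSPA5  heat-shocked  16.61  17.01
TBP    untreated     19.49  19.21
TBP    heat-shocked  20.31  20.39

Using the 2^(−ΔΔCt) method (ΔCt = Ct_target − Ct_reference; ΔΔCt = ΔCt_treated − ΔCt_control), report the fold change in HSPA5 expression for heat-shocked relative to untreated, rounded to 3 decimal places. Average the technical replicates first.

Mean Ct: HSPA5 untreated 21.390; HSPA5 heat-shocked 16.810; TBP untreated 19.350; TBP heat-shocked 20.350
ΔCt(untreated) = 21.390 − 19.350 = 2.040
ΔCt(heat-shocked) = 16.810 − 20.350 = -3.540
ΔΔCt = -3.540 − 2.040 = -5.580
Fold change = 2^(−(-5.580)) = 2^5.580 = 47.8352

47.835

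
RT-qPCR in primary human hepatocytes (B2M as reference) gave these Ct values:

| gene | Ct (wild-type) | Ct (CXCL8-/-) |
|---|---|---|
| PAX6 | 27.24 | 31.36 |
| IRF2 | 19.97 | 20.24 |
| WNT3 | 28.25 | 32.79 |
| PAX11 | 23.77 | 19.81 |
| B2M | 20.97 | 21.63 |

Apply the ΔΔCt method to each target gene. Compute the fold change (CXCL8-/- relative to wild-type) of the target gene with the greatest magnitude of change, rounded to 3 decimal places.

24.590

PAX6: ΔΔCt = (31.36−21.63) − (27.24−20.97) = 9.73 − 6.27 = 3.46; fold change = 2^-3.46 = 0.091
IRF2: ΔΔCt = (20.24−21.63) − (19.97−20.97) = -1.39 − (-1.00) = -0.39; fold change = 2^0.39 = 1.310
WNT3: ΔΔCt = (32.79−21.63) − (28.25−20.97) = 11.16 − 7.28 = 3.88; fold change = 2^-3.88 = 0.068
PAX11: ΔΔCt = (19.81−21.63) − (23.77−20.97) = -1.82 − 2.80 = -4.62; fold change = 2^4.62 = 24.590
PAX11 has the largest |ΔΔCt| = 4.62.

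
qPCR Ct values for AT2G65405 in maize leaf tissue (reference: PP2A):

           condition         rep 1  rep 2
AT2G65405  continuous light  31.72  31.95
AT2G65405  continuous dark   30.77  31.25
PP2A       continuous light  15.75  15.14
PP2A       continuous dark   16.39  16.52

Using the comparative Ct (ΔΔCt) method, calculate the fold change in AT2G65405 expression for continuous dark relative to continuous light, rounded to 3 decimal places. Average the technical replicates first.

Mean Ct: AT2G65405 continuous light 31.835; AT2G65405 continuous dark 31.010; PP2A continuous light 15.445; PP2A continuous dark 16.455
ΔCt(continuous light) = 31.835 − 15.445 = 16.390
ΔCt(continuous dark) = 31.010 − 16.455 = 14.555
ΔΔCt = 14.555 − 16.390 = -1.835
Fold change = 2^(−(-1.835)) = 2^1.835 = 3.5677

3.568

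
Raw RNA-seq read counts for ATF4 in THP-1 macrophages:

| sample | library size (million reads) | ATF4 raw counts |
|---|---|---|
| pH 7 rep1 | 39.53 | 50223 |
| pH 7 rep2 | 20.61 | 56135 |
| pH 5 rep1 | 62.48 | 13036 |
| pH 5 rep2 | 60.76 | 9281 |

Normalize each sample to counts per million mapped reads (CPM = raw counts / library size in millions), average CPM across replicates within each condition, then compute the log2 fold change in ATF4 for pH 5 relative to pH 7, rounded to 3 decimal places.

CPM(pH 7 rep1) = 50223 / 39.53 = 1270.5034
CPM(pH 7 rep2) = 56135 / 20.61 = 2723.6778
CPM(pH 5 rep1) = 13036 / 62.48 = 208.6428
CPM(pH 5 rep2) = 9281 / 60.76 = 152.7485
mean CPM(pH 7) = 1997.0906; mean CPM(pH 5) = 180.6956
Fold change = 180.6956 / 1997.0906 = 0.09048
log2(0.09048) = -3.4663

-3.466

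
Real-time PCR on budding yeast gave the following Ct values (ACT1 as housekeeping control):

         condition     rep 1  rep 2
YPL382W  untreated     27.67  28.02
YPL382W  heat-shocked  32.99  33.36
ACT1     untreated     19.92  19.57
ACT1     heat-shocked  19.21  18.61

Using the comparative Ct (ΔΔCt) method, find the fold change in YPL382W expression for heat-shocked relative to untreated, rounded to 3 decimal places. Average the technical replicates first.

Mean Ct: YPL382W untreated 27.845; YPL382W heat-shocked 33.175; ACT1 untreated 19.745; ACT1 heat-shocked 18.910
ΔCt(untreated) = 27.845 − 19.745 = 8.100
ΔCt(heat-shocked) = 33.175 − 18.910 = 14.265
ΔΔCt = 14.265 − 8.100 = 6.165
Fold change = 2^(−6.165) = 0.0139

0.014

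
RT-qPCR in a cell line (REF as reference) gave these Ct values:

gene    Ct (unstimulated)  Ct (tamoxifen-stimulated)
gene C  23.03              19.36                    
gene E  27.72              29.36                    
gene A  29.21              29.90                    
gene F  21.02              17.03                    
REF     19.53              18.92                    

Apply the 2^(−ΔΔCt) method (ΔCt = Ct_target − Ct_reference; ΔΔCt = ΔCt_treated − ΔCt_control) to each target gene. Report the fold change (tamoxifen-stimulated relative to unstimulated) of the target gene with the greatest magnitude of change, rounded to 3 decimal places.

10.411

gene C: ΔΔCt = (19.36−18.92) − (23.03−19.53) = 0.44 − 3.50 = -3.06; fold change = 2^3.06 = 8.340
gene E: ΔΔCt = (29.36−18.92) − (27.72−19.53) = 10.44 − 8.19 = 2.25; fold change = 2^-2.25 = 0.210
gene A: ΔΔCt = (29.90−18.92) − (29.21−19.53) = 10.98 − 9.68 = 1.30; fold change = 2^-1.30 = 0.406
gene F: ΔΔCt = (17.03−18.92) − (21.02−19.53) = -1.89 − 1.49 = -3.38; fold change = 2^3.38 = 10.411
gene F has the largest |ΔΔCt| = 3.38.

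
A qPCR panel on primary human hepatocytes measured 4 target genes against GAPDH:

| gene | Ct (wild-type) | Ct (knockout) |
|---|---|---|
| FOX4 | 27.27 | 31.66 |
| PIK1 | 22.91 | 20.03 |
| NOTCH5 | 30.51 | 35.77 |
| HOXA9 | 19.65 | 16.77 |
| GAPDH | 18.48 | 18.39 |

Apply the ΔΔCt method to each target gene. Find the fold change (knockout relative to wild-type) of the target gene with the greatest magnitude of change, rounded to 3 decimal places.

FOX4: ΔΔCt = (31.66−18.39) − (27.27−18.48) = 13.27 − 8.79 = 4.48; fold change = 2^-4.48 = 0.045
PIK1: ΔΔCt = (20.03−18.39) − (22.91−18.48) = 1.64 − 4.43 = -2.79; fold change = 2^2.79 = 6.916
NOTCH5: ΔΔCt = (35.77−18.39) − (30.51−18.48) = 17.38 − 12.03 = 5.35; fold change = 2^-5.35 = 0.025
HOXA9: ΔΔCt = (16.77−18.39) − (19.65−18.48) = -1.62 − 1.17 = -2.79; fold change = 2^2.79 = 6.916
NOTCH5 has the largest |ΔΔCt| = 5.35.

0.025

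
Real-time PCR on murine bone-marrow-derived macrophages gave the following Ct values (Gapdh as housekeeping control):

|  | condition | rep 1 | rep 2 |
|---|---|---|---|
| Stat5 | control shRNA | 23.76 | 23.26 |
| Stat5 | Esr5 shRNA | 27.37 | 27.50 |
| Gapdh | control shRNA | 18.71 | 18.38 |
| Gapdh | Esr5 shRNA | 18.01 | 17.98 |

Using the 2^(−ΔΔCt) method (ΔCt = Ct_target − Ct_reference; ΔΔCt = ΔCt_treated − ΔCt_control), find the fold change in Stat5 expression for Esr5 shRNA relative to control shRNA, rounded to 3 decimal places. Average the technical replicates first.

Mean Ct: Stat5 control shRNA 23.510; Stat5 Esr5 shRNA 27.435; Gapdh control shRNA 18.545; Gapdh Esr5 shRNA 17.995
ΔCt(control shRNA) = 23.510 − 18.545 = 4.965
ΔCt(Esr5 shRNA) = 27.435 − 17.995 = 9.440
ΔΔCt = 9.440 − 4.965 = 4.475
Fold change = 2^(−4.475) = 0.0450

0.045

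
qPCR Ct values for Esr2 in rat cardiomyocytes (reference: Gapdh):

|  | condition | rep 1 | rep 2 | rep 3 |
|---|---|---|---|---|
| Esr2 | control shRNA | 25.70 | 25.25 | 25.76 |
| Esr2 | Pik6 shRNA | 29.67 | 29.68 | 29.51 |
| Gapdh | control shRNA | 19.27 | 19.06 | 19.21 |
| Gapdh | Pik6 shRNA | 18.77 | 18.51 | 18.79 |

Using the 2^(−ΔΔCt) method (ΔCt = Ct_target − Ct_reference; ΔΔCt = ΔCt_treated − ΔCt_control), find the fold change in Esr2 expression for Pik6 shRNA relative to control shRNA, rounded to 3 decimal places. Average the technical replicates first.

Mean Ct: Esr2 control shRNA 25.570; Esr2 Pik6 shRNA 29.620; Gapdh control shRNA 19.180; Gapdh Pik6 shRNA 18.690
ΔCt(control shRNA) = 25.570 − 19.180 = 6.390
ΔCt(Pik6 shRNA) = 29.620 − 18.690 = 10.930
ΔΔCt = 10.930 − 6.390 = 4.540
Fold change = 2^(−4.540) = 0.0430

0.043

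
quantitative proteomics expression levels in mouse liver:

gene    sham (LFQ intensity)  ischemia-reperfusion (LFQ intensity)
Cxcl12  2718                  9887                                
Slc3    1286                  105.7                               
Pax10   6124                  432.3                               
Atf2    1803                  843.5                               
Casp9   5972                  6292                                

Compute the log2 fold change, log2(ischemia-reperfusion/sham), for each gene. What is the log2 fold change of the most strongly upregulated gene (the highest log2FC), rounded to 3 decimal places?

log2(9887/2718) = 1.863  (Cxcl12)
log2(105.7/1286) = -3.605  (Slc3)
log2(432.3/6124) = -3.824  (Pax10)
log2(843.5/1803) = -1.096  (Atf2)
log2(6292/5972) = 0.075  (Casp9)
Cxcl12 is most strongly upregulated.

1.863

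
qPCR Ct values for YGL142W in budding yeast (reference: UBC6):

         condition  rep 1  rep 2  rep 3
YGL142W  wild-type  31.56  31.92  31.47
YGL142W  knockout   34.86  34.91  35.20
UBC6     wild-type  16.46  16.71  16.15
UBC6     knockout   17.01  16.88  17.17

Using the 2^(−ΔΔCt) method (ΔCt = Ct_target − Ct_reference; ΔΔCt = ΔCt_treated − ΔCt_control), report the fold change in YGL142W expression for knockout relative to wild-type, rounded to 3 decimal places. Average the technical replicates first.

Mean Ct: YGL142W wild-type 31.650; YGL142W knockout 34.990; UBC6 wild-type 16.440; UBC6 knockout 17.020
ΔCt(wild-type) = 31.650 − 16.440 = 15.210
ΔCt(knockout) = 34.990 − 17.020 = 17.970
ΔΔCt = 17.970 − 15.210 = 2.760
Fold change = 2^(−2.760) = 0.1476

0.148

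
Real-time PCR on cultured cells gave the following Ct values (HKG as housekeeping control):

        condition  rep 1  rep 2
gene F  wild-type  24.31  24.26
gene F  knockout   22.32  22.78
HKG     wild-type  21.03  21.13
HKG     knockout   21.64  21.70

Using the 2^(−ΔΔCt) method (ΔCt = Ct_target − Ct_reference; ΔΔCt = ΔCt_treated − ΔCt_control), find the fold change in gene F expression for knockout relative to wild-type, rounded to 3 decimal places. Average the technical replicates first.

Mean Ct: gene F wild-type 24.285; gene F knockout 22.550; HKG wild-type 21.080; HKG knockout 21.670
ΔCt(wild-type) = 24.285 − 21.080 = 3.205
ΔCt(knockout) = 22.550 − 21.670 = 0.880
ΔΔCt = 0.880 − 3.205 = -2.325
Fold change = 2^(−(-2.325)) = 2^2.325 = 5.0107

5.011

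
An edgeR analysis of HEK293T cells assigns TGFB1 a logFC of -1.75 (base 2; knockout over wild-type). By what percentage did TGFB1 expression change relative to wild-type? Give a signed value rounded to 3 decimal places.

Fold change = 2^(-1.75) = 0.2973
Percent change = (FC − 1) × 100% = (0.2973 − 1) × 100 = -70.270%

-70.270%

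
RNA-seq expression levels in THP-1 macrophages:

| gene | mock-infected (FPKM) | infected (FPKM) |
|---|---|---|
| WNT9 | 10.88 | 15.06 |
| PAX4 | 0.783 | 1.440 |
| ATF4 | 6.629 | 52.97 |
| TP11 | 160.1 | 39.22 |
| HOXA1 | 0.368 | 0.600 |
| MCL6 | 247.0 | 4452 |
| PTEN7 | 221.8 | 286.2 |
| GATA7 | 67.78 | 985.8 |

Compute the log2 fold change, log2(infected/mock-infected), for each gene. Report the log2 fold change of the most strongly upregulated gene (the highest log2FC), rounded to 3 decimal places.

log2(15.06/10.88) = 0.469  (WNT9)
log2(1.440/0.783) = 0.879  (PAX4)
log2(52.97/6.629) = 2.998  (ATF4)
log2(39.22/160.1) = -2.029  (TP11)
log2(0.600/0.368) = 0.705  (HOXA1)
log2(4452/247.0) = 4.172  (MCL6)
log2(286.2/221.8) = 0.368  (PTEN7)
log2(985.8/67.78) = 3.862  (GATA7)
MCL6 is most strongly upregulated.

4.172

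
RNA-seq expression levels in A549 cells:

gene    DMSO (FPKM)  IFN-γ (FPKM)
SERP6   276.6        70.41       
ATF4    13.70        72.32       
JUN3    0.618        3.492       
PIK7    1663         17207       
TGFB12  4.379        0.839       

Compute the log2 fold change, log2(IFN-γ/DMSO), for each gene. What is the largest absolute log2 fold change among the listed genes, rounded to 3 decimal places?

log2(70.41/276.6) = -1.974  (SERP6)
log2(72.32/13.70) = 2.400  (ATF4)
log2(3.492/0.618) = 2.498  (JUN3)
log2(17207/1663) = 3.371  (PIK7)
log2(0.839/4.379) = -2.384  (TGFB12)
The largest magnitude belongs to PIK7.

3.371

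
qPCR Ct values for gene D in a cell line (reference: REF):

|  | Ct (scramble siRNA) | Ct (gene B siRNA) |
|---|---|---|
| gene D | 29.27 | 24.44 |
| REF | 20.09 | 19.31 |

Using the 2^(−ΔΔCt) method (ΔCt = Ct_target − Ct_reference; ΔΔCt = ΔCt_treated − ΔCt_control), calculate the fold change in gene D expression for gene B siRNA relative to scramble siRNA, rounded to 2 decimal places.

16.56

ΔCt(scramble siRNA) = 29.270 − 20.090 = 9.180
ΔCt(gene B siRNA) = 24.440 − 19.310 = 5.130
ΔΔCt = 5.130 − 9.180 = -4.050
Fold change = 2^(−(-4.050)) = 2^4.050 = 16.564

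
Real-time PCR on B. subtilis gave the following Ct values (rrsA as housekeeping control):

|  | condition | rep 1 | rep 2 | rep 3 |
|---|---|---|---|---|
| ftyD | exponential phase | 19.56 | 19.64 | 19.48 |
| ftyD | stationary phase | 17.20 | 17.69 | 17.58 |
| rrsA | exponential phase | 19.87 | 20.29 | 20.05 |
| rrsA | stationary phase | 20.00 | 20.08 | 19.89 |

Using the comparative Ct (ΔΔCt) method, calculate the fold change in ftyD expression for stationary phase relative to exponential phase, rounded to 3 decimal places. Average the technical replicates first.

3.972

Mean Ct: ftyD exponential phase 19.560; ftyD stationary phase 17.490; rrsA exponential phase 20.070; rrsA stationary phase 19.990
ΔCt(exponential phase) = 19.560 − 20.070 = -0.510
ΔCt(stationary phase) = 17.490 − 19.990 = -2.500
ΔΔCt = -2.500 − (-0.510) = -1.990
Fold change = 2^(−(-1.990)) = 2^1.990 = 3.9724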